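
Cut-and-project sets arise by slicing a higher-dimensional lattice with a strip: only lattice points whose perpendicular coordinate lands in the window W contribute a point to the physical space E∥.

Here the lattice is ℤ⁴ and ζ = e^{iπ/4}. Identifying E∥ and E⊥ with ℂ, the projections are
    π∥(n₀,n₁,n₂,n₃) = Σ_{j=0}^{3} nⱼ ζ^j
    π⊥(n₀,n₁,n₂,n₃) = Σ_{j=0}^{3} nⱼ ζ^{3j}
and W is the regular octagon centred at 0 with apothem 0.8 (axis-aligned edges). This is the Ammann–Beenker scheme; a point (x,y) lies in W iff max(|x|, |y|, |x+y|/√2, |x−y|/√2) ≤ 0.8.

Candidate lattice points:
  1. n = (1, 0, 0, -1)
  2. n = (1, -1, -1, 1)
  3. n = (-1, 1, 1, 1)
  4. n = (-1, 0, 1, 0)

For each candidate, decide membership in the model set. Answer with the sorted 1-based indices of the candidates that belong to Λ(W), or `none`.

1

With ζ = e^{iπ/4} the internal vectors are ζ^0,ζ^3,ζ^6,ζ^9.
candidate 1: n = (1, 0, 0, -1) → π⊥ ≈ (+0.292893, -0.707107); max(|x|,|y|,|x±y|/√2) = 0.707107 ≤ 0.8 ⇒ ∈ W
candidate 2: n = (1, -1, -1, 1) → π⊥ ≈ (+2.414214, +1.000000); max(|x|,|y|,|x±y|/√2) = 2.414214 > 0.8 ⇒ ∉ W
candidate 3: n = (-1, 1, 1, 1) → π⊥ ≈ (-1.000000, +0.414214); max(|x|,|y|,|x±y|/√2) = 1.000000 > 0.8 ⇒ ∉ W
candidate 4: n = (-1, 0, 1, 0) → π⊥ ≈ (-1.000000, -1.000000); max(|x|,|y|,|x±y|/√2) = 1.414214 > 0.8 ⇒ ∉ W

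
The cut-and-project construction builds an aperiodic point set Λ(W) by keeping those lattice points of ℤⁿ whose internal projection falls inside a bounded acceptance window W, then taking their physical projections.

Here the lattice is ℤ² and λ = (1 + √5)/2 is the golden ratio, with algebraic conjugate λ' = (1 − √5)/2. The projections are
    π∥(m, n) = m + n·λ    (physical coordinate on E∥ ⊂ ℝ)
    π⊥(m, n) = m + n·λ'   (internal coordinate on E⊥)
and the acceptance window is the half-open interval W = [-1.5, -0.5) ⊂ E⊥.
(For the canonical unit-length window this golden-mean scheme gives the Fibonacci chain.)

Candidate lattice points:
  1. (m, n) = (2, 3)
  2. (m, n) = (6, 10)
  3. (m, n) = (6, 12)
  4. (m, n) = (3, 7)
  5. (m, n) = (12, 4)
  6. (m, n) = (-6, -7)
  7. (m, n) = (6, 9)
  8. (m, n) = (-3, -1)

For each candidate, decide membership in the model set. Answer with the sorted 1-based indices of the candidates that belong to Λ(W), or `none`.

Numerically λ ≈ 1.618034 and λ' = −1/λ ≈ -0.618034.
[1] lift (2,3): star map gives 0.145898; window check -1.5 ≤ 0.145898 < -0.5 is false → out
[2] lift (6,10): star map gives -0.180340; window check -1.5 ≤ -0.180340 < -0.5 is false → out
[3] lift (6,12): star map gives -1.416408; window check -1.5 ≤ -1.416408 < -0.5 is true → IN Λ
[4] lift (3,7): star map gives -1.326238; window check -1.5 ≤ -1.326238 < -0.5 is true → IN Λ
[5] lift (12,4): star map gives 9.527864; window check -1.5 ≤ 9.527864 < -0.5 is false → out
[6] lift (-6,-7): star map gives -1.673762; window check -1.5 ≤ -1.673762 < -0.5 is false → out
[7] lift (6,9): star map gives 0.437694; window check -1.5 ≤ 0.437694 < -0.5 is false → out
[8] lift (-3,-1): star map gives -2.381966; window check -1.5 ≤ -2.381966 < -0.5 is false → out

3, 4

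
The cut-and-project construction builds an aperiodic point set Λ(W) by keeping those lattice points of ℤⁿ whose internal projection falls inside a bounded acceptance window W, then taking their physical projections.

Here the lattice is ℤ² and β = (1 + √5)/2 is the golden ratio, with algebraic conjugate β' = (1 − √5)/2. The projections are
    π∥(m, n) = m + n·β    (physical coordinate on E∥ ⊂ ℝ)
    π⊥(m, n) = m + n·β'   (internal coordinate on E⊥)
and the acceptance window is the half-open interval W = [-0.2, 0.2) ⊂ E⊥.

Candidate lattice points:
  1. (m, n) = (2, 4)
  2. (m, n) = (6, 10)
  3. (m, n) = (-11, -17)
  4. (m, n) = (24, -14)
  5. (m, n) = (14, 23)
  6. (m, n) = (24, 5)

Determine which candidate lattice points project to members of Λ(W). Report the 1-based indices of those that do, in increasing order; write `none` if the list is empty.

2

Numerically β ≈ 1.61803 and β' = −1/β ≈ -0.61803.
candidate 1: (m,n)=(2,4) → π∥ = 2+4·β ≈ 8.47214, π⊥ = 2+4·β' ≈ -0.47214 ∉ [-0.2, 0.2) ⇒ out
candidate 2: (m,n)=(6,10) → π∥ = 6+10·β ≈ 22.18034, π⊥ = 6+10·β' ≈ -0.18034 ∈ [-0.2, 0.2) ⇒ IN Λ
candidate 3: (m,n)=(-11,-17) → π∥ = -11-17·β ≈ -38.50658, π⊥ = -11-17·β' ≈ -0.49342 ∉ [-0.2, 0.2) ⇒ out
candidate 4: (m,n)=(24,-14) → π∥ = 24-14·β ≈ 1.34752, π⊥ = 24-14·β' ≈ 32.65248 ∉ [-0.2, 0.2) ⇒ out
candidate 5: (m,n)=(14,23) → π∥ = 14+23·β ≈ 51.21478, π⊥ = 14+23·β' ≈ -0.21478 ∉ [-0.2, 0.2) ⇒ out
candidate 6: (m,n)=(24,5) → π∥ = 24+5·β ≈ 32.09017, π⊥ = 24+5·β' ≈ 20.90983 ∉ [-0.2, 0.2) ⇒ out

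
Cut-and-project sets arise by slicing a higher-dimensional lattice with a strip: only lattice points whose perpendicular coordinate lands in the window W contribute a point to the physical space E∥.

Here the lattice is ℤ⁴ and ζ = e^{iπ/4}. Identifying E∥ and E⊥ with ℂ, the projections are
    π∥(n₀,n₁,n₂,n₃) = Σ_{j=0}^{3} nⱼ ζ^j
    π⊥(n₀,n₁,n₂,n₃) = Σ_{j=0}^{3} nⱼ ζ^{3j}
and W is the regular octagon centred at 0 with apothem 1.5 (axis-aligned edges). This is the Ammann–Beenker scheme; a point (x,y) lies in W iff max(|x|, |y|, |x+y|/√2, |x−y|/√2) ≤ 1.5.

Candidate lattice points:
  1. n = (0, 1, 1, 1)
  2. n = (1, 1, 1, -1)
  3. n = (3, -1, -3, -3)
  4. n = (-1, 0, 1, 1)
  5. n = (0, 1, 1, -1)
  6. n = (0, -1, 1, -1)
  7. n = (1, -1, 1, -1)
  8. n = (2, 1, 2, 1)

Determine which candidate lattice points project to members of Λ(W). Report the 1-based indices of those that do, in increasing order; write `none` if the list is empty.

1, 2, 4

With ζ = e^{iπ/4} the internal vectors are ζ^0,ζ^3,ζ^6,ζ^9.
#1 (0, 1, 1, 1): internal (0.000000, 0.414214); octagon support 0.414214 vs apothem 1.5 → ∈ W
#2 (1, 1, 1, -1): internal (-0.414214, -1.000000); octagon support 1.000000 vs apothem 1.5 → ∈ W
#3 (3, -1, -3, -3): internal (1.585786, 0.171573); octagon support 1.585786 vs apothem 1.5 → ∉ W
#4 (-1, 0, 1, 1): internal (-0.292893, -0.292893); octagon support 0.414214 vs apothem 1.5 → ∈ W
#5 (0, 1, 1, -1): internal (-1.414214, -1.000000); octagon support 1.707107 vs apothem 1.5 → ∉ W
#6 (0, -1, 1, -1): internal (0.000000, -2.414214); octagon support 2.414214 vs apothem 1.5 → ∉ W
#7 (1, -1, 1, -1): internal (1.000000, -2.414214); octagon support 2.414214 vs apothem 1.5 → ∉ W
#8 (2, 1, 2, 1): internal (2.000000, -0.585786); octagon support 2.000000 vs apothem 1.5 → ∉ W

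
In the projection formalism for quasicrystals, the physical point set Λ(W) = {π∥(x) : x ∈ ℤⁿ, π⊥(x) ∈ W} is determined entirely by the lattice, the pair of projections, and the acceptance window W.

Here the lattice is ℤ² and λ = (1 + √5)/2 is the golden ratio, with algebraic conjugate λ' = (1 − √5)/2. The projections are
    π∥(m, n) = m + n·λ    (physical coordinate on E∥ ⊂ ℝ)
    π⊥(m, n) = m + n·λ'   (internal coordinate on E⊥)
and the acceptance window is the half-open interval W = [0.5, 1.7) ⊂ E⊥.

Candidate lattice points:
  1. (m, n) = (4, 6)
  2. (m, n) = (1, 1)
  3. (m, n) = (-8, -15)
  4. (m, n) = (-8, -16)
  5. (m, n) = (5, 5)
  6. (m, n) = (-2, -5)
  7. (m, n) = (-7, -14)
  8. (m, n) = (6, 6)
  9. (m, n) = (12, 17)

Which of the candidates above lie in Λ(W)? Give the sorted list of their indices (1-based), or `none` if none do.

3, 6, 7, 9

λ' = (1−√5)/2 ≈ -0.61803.
#1 (4,6): internal coord 4 + (6)·λ' = +0.29180; +0.29180 ∉ [0.5, 1.7) → out
#2 (1,1): internal coord 1 + (1)·λ' = +0.38197; +0.38197 ∉ [0.5, 1.7) → out
#3 (-8,-15): internal coord -8 + (-15)·λ' = +1.27051; +1.27051 ∈ [0.5, 1.7) → IN Λ
#4 (-8,-16): internal coord -8 + (-16)·λ' = +1.88854; +1.88854 ∉ [0.5, 1.7) → out
#5 (5,5): internal coord 5 + (5)·λ' = +1.90983; +1.90983 ∉ [0.5, 1.7) → out
#6 (-2,-5): internal coord -2 + (-5)·λ' = +1.09017; +1.09017 ∈ [0.5, 1.7) → IN Λ
#7 (-7,-14): internal coord -7 + (-14)·λ' = +1.65248; +1.65248 ∈ [0.5, 1.7) → IN Λ
#8 (6,6): internal coord 6 + (6)·λ' = +2.29180; +2.29180 ∉ [0.5, 1.7) → out
#9 (12,17): internal coord 12 + (17)·λ' = +1.49342; +1.49342 ∈ [0.5, 1.7) → IN Λ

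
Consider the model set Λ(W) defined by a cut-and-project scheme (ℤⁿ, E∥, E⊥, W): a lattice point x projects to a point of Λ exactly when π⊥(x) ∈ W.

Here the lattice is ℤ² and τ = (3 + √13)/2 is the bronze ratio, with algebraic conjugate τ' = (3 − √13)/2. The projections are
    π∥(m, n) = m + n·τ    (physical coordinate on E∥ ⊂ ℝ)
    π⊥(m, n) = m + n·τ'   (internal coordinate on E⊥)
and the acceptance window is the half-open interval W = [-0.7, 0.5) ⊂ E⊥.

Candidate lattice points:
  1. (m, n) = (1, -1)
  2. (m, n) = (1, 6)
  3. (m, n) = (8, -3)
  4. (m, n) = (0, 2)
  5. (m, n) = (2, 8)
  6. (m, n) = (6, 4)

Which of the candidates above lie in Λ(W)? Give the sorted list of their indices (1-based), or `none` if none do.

4, 5

Compute τ' = (3−√13)/2 = -0.302776, so π⊥(m,n) = m -0.302776·n.
#1 (1,-1): internal coord 1 + (-1)·τ' = +1.302776; +1.302776 ∉ [-0.7, 0.5) → out
#2 (1,6): internal coord 1 + (6)·τ' = -0.816654; -0.816654 ∉ [-0.7, 0.5) → out
#3 (8,-3): internal coord 8 + (-3)·τ' = +8.908327; +8.908327 ∉ [-0.7, 0.5) → out
#4 (0,2): internal coord 0 + (2)·τ' = -0.605551; -0.605551 ∈ [-0.7, 0.5) → IN Λ
#5 (2,8): internal coord 2 + (8)·τ' = -0.422205; -0.422205 ∈ [-0.7, 0.5) → IN Λ
#6 (6,4): internal coord 6 + (4)·τ' = +4.788897; +4.788897 ∉ [-0.7, 0.5) → out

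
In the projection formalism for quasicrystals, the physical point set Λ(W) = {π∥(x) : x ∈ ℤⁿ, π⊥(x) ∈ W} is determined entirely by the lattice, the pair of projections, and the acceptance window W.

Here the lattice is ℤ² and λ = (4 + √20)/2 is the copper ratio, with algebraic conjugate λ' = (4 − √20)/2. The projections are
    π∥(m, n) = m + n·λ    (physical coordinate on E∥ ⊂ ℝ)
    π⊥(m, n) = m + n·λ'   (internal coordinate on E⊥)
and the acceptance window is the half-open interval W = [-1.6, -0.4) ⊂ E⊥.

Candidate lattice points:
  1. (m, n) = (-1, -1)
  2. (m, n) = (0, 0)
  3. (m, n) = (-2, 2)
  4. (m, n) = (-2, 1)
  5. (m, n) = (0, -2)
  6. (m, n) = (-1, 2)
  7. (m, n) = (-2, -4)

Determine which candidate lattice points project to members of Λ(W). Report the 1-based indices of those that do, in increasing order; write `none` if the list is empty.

1, 6, 7

Compute λ' = (4−√20)/2 = -0.23607, so π⊥(m,n) = m -0.23607·n.
[1] lift (-1,-1): star map gives -0.76393; window check -1.6 ≤ -0.76393 < -0.4 is true → IN Λ
[2] lift (0,0): star map gives 0.00000; window check -1.6 ≤ 0.00000 < -0.4 is false → out
[3] lift (-2,2): star map gives -2.47214; window check -1.6 ≤ -2.47214 < -0.4 is false → out
[4] lift (-2,1): star map gives -2.23607; window check -1.6 ≤ -2.23607 < -0.4 is false → out
[5] lift (0,-2): star map gives 0.47214; window check -1.6 ≤ 0.47214 < -0.4 is false → out
[6] lift (-1,2): star map gives -1.47214; window check -1.6 ≤ -1.47214 < -0.4 is true → IN Λ
[7] lift (-2,-4): star map gives -1.05573; window check -1.6 ≤ -1.05573 < -0.4 is true → IN Λ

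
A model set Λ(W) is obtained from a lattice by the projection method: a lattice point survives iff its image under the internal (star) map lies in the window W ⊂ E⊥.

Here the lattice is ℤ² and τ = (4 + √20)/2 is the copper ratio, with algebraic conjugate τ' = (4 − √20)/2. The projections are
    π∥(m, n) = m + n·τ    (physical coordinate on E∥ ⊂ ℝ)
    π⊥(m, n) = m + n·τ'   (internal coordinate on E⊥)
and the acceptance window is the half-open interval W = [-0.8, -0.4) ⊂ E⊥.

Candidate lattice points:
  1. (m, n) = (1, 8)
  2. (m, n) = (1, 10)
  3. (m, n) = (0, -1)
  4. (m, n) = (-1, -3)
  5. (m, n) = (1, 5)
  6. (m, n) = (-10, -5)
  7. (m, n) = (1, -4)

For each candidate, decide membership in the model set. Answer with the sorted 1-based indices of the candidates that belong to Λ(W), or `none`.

τ' = (4−√20)/2 ≈ -0.236068.
#1 (1,8): internal coord 1 + (8)·τ' = -0.888544; -0.888544 ∉ [-0.8, -0.4) → out
#2 (1,10): internal coord 1 + (10)·τ' = -1.360680; -1.360680 ∉ [-0.8, -0.4) → out
#3 (0,-1): internal coord 0 + (-1)·τ' = +0.236068; +0.236068 ∉ [-0.8, -0.4) → out
#4 (-1,-3): internal coord -1 + (-3)·τ' = -0.291796; -0.291796 ∉ [-0.8, -0.4) → out
#5 (1,5): internal coord 1 + (5)·τ' = -0.180340; -0.180340 ∉ [-0.8, -0.4) → out
#6 (-10,-5): internal coord -10 + (-5)·τ' = -8.819660; -8.819660 ∉ [-0.8, -0.4) → out
#7 (1,-4): internal coord 1 + (-4)·τ' = +1.944272; +1.944272 ∉ [-0.8, -0.4) → out

none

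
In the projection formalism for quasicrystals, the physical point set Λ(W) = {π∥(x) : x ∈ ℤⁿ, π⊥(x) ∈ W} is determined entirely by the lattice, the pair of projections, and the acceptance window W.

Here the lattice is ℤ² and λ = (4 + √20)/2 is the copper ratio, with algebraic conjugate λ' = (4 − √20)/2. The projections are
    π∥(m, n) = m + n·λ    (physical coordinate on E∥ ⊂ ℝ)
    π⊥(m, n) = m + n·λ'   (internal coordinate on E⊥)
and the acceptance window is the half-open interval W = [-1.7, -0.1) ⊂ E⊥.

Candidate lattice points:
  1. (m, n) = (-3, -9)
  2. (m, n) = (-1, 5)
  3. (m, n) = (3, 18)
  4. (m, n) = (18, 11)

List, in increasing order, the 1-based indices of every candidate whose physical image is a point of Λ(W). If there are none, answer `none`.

1, 3

λ' = (4−√20)/2 ≈ -0.2361.
#1 (-3,-9): internal coord -3 + (-9)·λ' = -0.8754; -0.8754 ∈ [-1.7, -0.1) → IN Λ
#2 (-1,5): internal coord -1 + (5)·λ' = -2.1803; -2.1803 ∉ [-1.7, -0.1) → out
#3 (3,18): internal coord 3 + (18)·λ' = -1.2492; -1.2492 ∈ [-1.7, -0.1) → IN Λ
#4 (18,11): internal coord 18 + (11)·λ' = +15.4033; +15.4033 ∉ [-1.7, -0.1) → out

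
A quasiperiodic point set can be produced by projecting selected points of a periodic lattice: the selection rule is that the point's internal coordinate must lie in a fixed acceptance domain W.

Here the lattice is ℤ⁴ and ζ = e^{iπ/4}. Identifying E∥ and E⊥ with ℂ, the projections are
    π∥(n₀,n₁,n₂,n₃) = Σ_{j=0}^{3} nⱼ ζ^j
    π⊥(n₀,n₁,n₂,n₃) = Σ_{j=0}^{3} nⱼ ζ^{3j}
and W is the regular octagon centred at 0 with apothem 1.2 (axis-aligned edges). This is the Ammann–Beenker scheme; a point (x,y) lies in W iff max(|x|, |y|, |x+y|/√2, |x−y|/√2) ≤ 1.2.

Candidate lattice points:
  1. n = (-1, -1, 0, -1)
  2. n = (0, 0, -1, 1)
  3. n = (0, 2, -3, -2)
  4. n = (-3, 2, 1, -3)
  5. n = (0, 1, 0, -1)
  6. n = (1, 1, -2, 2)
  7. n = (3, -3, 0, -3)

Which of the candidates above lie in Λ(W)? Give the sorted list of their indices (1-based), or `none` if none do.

Internal map: ζ^{3j} for j=0..3 gives (1,0), (−√2/2,√2/2), (0,−1), (√2/2,√2/2).
#1 (-1, -1, 0, -1): internal (-1.000000, -1.414214); octagon support 1.707107 vs apothem 1.2 → ∉ W
#2 (0, 0, -1, 1): internal (0.707107, 1.707107); octagon support 1.707107 vs apothem 1.2 → ∉ W
#3 (0, 2, -3, -2): internal (-2.828427, 3.000000); octagon support 4.121320 vs apothem 1.2 → ∉ W
#4 (-3, 2, 1, -3): internal (-6.535534, -1.707107); octagon support 6.535534 vs apothem 1.2 → ∉ W
#5 (0, 1, 0, -1): internal (-1.414214, 0.000000); octagon support 1.414214 vs apothem 1.2 → ∉ W
#6 (1, 1, -2, 2): internal (1.707107, 4.121320); octagon support 4.121320 vs apothem 1.2 → ∉ W
#7 (3, -3, 0, -3): internal (3.000000, -4.242641); octagon support 5.121320 vs apothem 1.2 → ∉ W

none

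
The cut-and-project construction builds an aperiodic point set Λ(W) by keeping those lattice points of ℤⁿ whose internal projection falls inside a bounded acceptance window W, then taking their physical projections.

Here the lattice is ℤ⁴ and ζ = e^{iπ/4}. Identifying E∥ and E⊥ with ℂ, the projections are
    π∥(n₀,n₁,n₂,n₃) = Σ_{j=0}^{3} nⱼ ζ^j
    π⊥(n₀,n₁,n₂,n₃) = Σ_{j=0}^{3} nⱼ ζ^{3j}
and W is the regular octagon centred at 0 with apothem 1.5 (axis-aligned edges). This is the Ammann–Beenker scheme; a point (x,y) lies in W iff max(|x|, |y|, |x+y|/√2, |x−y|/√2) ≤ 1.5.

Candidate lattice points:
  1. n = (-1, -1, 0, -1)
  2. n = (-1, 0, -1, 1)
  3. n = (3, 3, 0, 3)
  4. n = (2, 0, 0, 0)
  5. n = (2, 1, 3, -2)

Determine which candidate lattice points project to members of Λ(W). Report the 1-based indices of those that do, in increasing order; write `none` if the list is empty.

none

Internal map: ζ^{3j} for j=0..3 gives (1,0), (−√2/2,√2/2), (0,−1), (√2/2,√2/2).
candidate 1: n = (-1, -1, 0, -1) → π⊥ ≈ (-1.00000, -1.41421); max(|x|,|y|,|x±y|/√2) = 1.70711 > 1.5 ⇒ ∉ W
candidate 2: n = (-1, 0, -1, 1) → π⊥ ≈ (-0.29289, +1.70711); max(|x|,|y|,|x±y|/√2) = 1.70711 > 1.5 ⇒ ∉ W
candidate 3: n = (3, 3, 0, 3) → π⊥ ≈ (+3.00000, +4.24264); max(|x|,|y|,|x±y|/√2) = 5.12132 > 1.5 ⇒ ∉ W
candidate 4: n = (2, 0, 0, 0) → π⊥ ≈ (+2.00000, +0.00000); max(|x|,|y|,|x±y|/√2) = 2.00000 > 1.5 ⇒ ∉ W
candidate 5: n = (2, 1, 3, -2) → π⊥ ≈ (-0.12132, -3.70711); max(|x|,|y|,|x±y|/√2) = 3.70711 > 1.5 ⇒ ∉ W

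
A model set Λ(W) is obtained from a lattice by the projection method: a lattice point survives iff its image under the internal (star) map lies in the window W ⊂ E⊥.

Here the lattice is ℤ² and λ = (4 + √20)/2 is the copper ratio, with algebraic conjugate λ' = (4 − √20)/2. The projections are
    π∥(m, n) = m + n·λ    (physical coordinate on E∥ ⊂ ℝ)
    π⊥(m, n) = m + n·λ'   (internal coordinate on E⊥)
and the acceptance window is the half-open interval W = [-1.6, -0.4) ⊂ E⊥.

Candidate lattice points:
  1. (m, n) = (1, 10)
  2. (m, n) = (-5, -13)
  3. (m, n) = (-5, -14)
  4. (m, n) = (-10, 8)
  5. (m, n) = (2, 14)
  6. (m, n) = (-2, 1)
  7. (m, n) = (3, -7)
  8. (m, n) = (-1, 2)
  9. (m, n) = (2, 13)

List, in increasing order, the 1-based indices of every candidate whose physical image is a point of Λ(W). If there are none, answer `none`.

1, 5, 8, 9

λ' = (4−√20)/2 ≈ -0.23607.
candidate 1: (m,n)=(1,10) → π∥ = 1+10·λ ≈ 43.36068, π⊥ = 1+10·λ' ≈ -1.36068 ∈ [-1.6, -0.4) ⇒ IN Λ
candidate 2: (m,n)=(-5,-13) → π∥ = -5-13·λ ≈ -60.06888, π⊥ = -5-13·λ' ≈ -1.93112 ∉ [-1.6, -0.4) ⇒ out
candidate 3: (m,n)=(-5,-14) → π∥ = -5-14·λ ≈ -64.30495, π⊥ = -5-14·λ' ≈ -1.69505 ∉ [-1.6, -0.4) ⇒ out
candidate 4: (m,n)=(-10,8) → π∥ = -10+8·λ ≈ 23.88854, π⊥ = -10+8·λ' ≈ -11.88854 ∉ [-1.6, -0.4) ⇒ out
candidate 5: (m,n)=(2,14) → π∥ = 2+14·λ ≈ 61.30495, π⊥ = 2+14·λ' ≈ -1.30495 ∈ [-1.6, -0.4) ⇒ IN Λ
candidate 6: (m,n)=(-2,1) → π∥ = -2+1·λ ≈ 2.23607, π⊥ = -2+1·λ' ≈ -2.23607 ∉ [-1.6, -0.4) ⇒ out
candidate 7: (m,n)=(3,-7) → π∥ = 3-7·λ ≈ -26.65248, π⊥ = 3-7·λ' ≈ 4.65248 ∉ [-1.6, -0.4) ⇒ out
candidate 8: (m,n)=(-1,2) → π∥ = -1+2·λ ≈ 7.47214, π⊥ = -1+2·λ' ≈ -1.47214 ∈ [-1.6, -0.4) ⇒ IN Λ
candidate 9: (m,n)=(2,13) → π∥ = 2+13·λ ≈ 57.06888, π⊥ = 2+13·λ' ≈ -1.06888 ∈ [-1.6, -0.4) ⇒ IN Λ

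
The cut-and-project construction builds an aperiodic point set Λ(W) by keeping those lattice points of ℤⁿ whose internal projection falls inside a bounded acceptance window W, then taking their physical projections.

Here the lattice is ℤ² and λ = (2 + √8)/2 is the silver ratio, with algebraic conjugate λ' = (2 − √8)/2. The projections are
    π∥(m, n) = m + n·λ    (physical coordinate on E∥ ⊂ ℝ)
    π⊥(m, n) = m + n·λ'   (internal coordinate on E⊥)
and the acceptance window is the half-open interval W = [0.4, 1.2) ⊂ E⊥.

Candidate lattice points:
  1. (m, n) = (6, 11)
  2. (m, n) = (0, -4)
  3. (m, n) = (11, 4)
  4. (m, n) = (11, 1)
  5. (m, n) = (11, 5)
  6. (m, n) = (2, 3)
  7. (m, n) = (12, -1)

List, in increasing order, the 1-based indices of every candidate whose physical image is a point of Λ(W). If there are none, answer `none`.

Compute λ' = (2−√8)/2 = -0.4142, so π⊥(m,n) = m -0.4142·n.
[1] lift (6,11): star map gives 1.4437; window check 0.4 ≤ 1.4437 < 1.2 is false → out
[2] lift (0,-4): star map gives 1.6569; window check 0.4 ≤ 1.6569 < 1.2 is false → out
[3] lift (11,4): star map gives 9.3431; window check 0.4 ≤ 9.3431 < 1.2 is false → out
[4] lift (11,1): star map gives 10.5858; window check 0.4 ≤ 10.5858 < 1.2 is false → out
[5] lift (11,5): star map gives 8.9289; window check 0.4 ≤ 8.9289 < 1.2 is false → out
[6] lift (2,3): star map gives 0.7574; window check 0.4 ≤ 0.7574 < 1.2 is true → IN Λ
[7] lift (12,-1): star map gives 12.4142; window check 0.4 ≤ 12.4142 < 1.2 is false → out

6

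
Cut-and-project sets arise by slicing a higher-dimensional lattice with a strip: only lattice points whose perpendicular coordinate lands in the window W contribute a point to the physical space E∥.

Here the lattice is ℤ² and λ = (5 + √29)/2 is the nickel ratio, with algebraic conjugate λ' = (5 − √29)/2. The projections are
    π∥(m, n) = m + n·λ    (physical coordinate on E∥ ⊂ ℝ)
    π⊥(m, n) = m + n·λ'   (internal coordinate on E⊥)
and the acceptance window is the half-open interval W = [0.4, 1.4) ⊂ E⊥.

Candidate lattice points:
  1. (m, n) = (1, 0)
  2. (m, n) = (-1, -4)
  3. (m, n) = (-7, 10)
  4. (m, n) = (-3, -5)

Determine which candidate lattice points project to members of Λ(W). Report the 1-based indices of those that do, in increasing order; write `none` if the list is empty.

1

λ' = (5−√29)/2 ≈ -0.192582.
[1] lift (1,0): star map gives 1.000000; window check 0.4 ≤ 1.000000 < 1.4 is true → IN Λ
[2] lift (-1,-4): star map gives -0.229670; window check 0.4 ≤ -0.229670 < 1.4 is false → out
[3] lift (-7,10): star map gives -8.925824; window check 0.4 ≤ -8.925824 < 1.4 is false → out
[4] lift (-3,-5): star map gives -2.037088; window check 0.4 ≤ -2.037088 < 1.4 is false → out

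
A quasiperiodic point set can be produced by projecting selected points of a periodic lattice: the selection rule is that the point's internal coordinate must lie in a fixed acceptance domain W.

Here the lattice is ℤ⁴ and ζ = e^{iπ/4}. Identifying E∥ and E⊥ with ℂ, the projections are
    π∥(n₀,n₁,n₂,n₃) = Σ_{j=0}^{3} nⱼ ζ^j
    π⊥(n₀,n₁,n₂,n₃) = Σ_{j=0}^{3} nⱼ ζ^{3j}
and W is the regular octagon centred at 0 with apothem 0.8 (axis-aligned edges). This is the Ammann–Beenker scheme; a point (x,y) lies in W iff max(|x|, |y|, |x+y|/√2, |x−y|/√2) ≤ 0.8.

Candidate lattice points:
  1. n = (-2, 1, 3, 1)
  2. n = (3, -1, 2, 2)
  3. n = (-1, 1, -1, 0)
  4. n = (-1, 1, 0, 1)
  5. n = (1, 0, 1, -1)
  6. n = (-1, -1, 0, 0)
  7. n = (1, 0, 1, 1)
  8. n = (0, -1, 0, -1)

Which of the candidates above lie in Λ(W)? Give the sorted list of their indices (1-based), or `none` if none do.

Internal map: ζ^{3j} for j=0..3 gives (1,0), (−√2/2,√2/2), (0,−1), (√2/2,√2/2).
#1 (-2, 1, 3, 1): internal (-2.0000, -1.5858); octagon support 2.5355 vs apothem 0.8 → ∉ W
#2 (3, -1, 2, 2): internal (5.1213, -1.2929); octagon support 5.1213 vs apothem 0.8 → ∉ W
#3 (-1, 1, -1, 0): internal (-1.7071, 1.7071); octagon support 2.4142 vs apothem 0.8 → ∉ W
#4 (-1, 1, 0, 1): internal (-1.0000, 1.4142); octagon support 1.7071 vs apothem 0.8 → ∉ W
#5 (1, 0, 1, -1): internal (0.2929, -1.7071); octagon support 1.7071 vs apothem 0.8 → ∉ W
#6 (-1, -1, 0, 0): internal (-0.2929, -0.7071); octagon support 0.7071 vs apothem 0.8 → ∈ W
#7 (1, 0, 1, 1): internal (1.7071, -0.2929); octagon support 1.7071 vs apothem 0.8 → ∉ W
#8 (0, -1, 0, -1): internal (0.0000, -1.4142); octagon support 1.4142 vs apothem 0.8 → ∉ W

6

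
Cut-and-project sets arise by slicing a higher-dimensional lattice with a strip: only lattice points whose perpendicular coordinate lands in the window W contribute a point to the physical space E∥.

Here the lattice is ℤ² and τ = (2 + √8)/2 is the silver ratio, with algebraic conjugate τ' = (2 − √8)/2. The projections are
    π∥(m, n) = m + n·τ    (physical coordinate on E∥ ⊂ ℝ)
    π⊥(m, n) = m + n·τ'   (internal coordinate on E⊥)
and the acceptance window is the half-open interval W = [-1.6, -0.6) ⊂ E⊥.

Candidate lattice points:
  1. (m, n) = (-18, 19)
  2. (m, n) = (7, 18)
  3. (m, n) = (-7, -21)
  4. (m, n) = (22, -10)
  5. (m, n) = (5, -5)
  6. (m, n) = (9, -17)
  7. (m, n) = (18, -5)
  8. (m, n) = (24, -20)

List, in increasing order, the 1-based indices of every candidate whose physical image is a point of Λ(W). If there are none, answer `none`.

τ' = (2−√8)/2 ≈ -0.4142.
#1 (-18,19): internal coord -18 + (19)·τ' = -25.8701; -25.8701 ∉ [-1.6, -0.6) → out
#2 (7,18): internal coord 7 + (18)·τ' = -0.4558; -0.4558 ∉ [-1.6, -0.6) → out
#3 (-7,-21): internal coord -7 + (-21)·τ' = +1.6985; +1.6985 ∉ [-1.6, -0.6) → out
#4 (22,-10): internal coord 22 + (-10)·τ' = +26.1421; +26.1421 ∉ [-1.6, -0.6) → out
#5 (5,-5): internal coord 5 + (-5)·τ' = +7.0711; +7.0711 ∉ [-1.6, -0.6) → out
#6 (9,-17): internal coord 9 + (-17)·τ' = +16.0416; +16.0416 ∉ [-1.6, -0.6) → out
#7 (18,-5): internal coord 18 + (-5)·τ' = +20.0711; +20.0711 ∉ [-1.6, -0.6) → out
#8 (24,-20): internal coord 24 + (-20)·τ' = +32.2843; +32.2843 ∉ [-1.6, -0.6) → out

none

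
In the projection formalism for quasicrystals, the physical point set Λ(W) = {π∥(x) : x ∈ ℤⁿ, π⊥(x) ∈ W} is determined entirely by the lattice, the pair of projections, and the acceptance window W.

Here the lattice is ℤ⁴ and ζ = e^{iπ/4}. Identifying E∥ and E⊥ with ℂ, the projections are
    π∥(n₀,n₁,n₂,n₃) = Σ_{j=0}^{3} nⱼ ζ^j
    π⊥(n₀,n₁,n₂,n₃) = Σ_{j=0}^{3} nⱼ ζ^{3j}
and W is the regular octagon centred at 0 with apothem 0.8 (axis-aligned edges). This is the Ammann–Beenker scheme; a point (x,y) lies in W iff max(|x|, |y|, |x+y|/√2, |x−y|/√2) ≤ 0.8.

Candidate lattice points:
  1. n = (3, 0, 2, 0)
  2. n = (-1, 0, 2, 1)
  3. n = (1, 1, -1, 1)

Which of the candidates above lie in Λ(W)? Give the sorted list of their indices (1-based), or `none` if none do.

With ζ = e^{iπ/4} the internal vectors are ζ^0,ζ^3,ζ^6,ζ^9.
#1 (3, 0, 2, 0): internal (3.00000, -2.00000); octagon support 3.53553 vs apothem 0.8 → ∉ W
#2 (-1, 0, 2, 1): internal (-0.29289, -1.29289); octagon support 1.29289 vs apothem 0.8 → ∉ W
#3 (1, 1, -1, 1): internal (1.00000, 2.41421); octagon support 2.41421 vs apothem 0.8 → ∉ W

none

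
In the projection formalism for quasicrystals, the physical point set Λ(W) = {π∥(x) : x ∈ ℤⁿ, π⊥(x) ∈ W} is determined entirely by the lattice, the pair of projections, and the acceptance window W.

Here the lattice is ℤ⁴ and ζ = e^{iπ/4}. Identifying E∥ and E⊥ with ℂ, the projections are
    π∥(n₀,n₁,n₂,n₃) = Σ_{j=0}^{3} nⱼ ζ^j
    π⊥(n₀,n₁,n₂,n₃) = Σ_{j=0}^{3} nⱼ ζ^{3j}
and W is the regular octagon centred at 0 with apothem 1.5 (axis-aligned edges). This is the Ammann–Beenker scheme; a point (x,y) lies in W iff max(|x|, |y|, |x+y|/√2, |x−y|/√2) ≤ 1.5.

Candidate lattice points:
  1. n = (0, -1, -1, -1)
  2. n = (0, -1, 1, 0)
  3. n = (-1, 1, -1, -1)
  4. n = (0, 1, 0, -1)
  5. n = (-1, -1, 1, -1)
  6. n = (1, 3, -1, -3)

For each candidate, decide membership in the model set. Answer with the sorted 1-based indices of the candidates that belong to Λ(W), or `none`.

1, 4

With ζ = e^{iπ/4} the internal vectors are ζ^0,ζ^3,ζ^6,ζ^9.
#1 (0, -1, -1, -1): internal (0.0000, -0.4142); octagon support 0.4142 vs apothem 1.5 → ∈ W
#2 (0, -1, 1, 0): internal (0.7071, -1.7071); octagon support 1.7071 vs apothem 1.5 → ∉ W
#3 (-1, 1, -1, -1): internal (-2.4142, 1.0000); octagon support 2.4142 vs apothem 1.5 → ∉ W
#4 (0, 1, 0, -1): internal (-1.4142, 0.0000); octagon support 1.4142 vs apothem 1.5 → ∈ W
#5 (-1, -1, 1, -1): internal (-1.0000, -2.4142); octagon support 2.4142 vs apothem 1.5 → ∉ W
#6 (1, 3, -1, -3): internal (-3.2426, 1.0000); octagon support 3.2426 vs apothem 1.5 → ∉ W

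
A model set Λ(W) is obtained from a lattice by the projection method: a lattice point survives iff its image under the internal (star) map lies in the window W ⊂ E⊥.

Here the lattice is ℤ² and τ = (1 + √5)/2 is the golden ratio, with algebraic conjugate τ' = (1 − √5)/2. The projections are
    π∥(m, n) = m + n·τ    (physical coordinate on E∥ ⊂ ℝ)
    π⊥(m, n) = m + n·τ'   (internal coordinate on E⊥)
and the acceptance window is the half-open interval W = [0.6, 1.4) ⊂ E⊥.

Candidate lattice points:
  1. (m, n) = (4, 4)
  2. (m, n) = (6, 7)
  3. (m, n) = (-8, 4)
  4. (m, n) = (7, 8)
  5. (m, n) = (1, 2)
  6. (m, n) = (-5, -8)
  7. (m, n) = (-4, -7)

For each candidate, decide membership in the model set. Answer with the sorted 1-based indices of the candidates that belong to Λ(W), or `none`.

τ' = (1−√5)/2 ≈ -0.618034.
candidate 1: (m,n)=(4,4) → π∥ = 4+4·τ ≈ 10.472136, π⊥ = 4+4·τ' ≈ 1.527864 ∉ [0.6, 1.4) ⇒ out
candidate 2: (m,n)=(6,7) → π∥ = 6+7·τ ≈ 17.326238, π⊥ = 6+7·τ' ≈ 1.673762 ∉ [0.6, 1.4) ⇒ out
candidate 3: (m,n)=(-8,4) → π∥ = -8+4·τ ≈ -1.527864, π⊥ = -8+4·τ' ≈ -10.472136 ∉ [0.6, 1.4) ⇒ out
candidate 4: (m,n)=(7,8) → π∥ = 7+8·τ ≈ 19.944272, π⊥ = 7+8·τ' ≈ 2.055728 ∉ [0.6, 1.4) ⇒ out
candidate 5: (m,n)=(1,2) → π∥ = 1+2·τ ≈ 4.236068, π⊥ = 1+2·τ' ≈ -0.236068 ∉ [0.6, 1.4) ⇒ out
candidate 6: (m,n)=(-5,-8) → π∥ = -5-8·τ ≈ -17.944272, π⊥ = -5-8·τ' ≈ -0.055728 ∉ [0.6, 1.4) ⇒ out
candidate 7: (m,n)=(-4,-7) → π∥ = -4-7·τ ≈ -15.326238, π⊥ = -4-7·τ' ≈ 0.326238 ∉ [0.6, 1.4) ⇒ out

none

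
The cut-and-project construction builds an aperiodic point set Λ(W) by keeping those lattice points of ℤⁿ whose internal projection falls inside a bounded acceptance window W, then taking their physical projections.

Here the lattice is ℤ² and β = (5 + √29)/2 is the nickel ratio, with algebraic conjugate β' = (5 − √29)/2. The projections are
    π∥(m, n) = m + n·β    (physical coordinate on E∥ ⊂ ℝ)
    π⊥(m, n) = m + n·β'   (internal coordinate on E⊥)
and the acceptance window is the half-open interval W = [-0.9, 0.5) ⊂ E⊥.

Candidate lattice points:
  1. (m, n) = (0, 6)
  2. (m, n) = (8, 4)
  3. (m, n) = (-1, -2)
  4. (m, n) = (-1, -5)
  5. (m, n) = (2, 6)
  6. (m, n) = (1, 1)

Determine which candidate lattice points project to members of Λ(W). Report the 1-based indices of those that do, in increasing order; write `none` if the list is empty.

Numerically β ≈ 5.1926 and β' = −1/β ≈ -0.1926.
#1 (0,6): internal coord 0 + (6)·β' = -1.1555; -1.1555 ∉ [-0.9, 0.5) → out
#2 (8,4): internal coord 8 + (4)·β' = +7.2297; +7.2297 ∉ [-0.9, 0.5) → out
#3 (-1,-2): internal coord -1 + (-2)·β' = -0.6148; -0.6148 ∈ [-0.9, 0.5) → IN Λ
#4 (-1,-5): internal coord -1 + (-5)·β' = -0.0371; -0.0371 ∈ [-0.9, 0.5) → IN Λ
#5 (2,6): internal coord 2 + (6)·β' = +0.8445; +0.8445 ∉ [-0.9, 0.5) → out
#6 (1,1): internal coord 1 + (1)·β' = +0.8074; +0.8074 ∉ [-0.9, 0.5) → out

3, 4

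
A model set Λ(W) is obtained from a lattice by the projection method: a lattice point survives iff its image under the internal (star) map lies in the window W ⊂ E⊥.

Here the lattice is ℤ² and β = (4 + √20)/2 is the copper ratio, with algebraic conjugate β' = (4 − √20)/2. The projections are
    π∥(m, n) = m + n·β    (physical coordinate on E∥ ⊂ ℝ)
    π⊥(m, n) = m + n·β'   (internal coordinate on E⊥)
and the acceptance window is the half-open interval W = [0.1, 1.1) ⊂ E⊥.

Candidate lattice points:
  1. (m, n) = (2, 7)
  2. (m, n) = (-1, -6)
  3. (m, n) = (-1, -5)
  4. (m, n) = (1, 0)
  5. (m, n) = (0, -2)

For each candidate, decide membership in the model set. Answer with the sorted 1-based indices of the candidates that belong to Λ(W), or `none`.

β' = (4−√20)/2 ≈ -0.236068.
#1 (2,7): internal coord 2 + (7)·β' = +0.347524; +0.347524 ∈ [0.1, 1.1) → IN Λ
#2 (-1,-6): internal coord -1 + (-6)·β' = +0.416408; +0.416408 ∈ [0.1, 1.1) → IN Λ
#3 (-1,-5): internal coord -1 + (-5)·β' = +0.180340; +0.180340 ∈ [0.1, 1.1) → IN Λ
#4 (1,0): internal coord 1 + (0)·β' = +1.000000; +1.000000 ∈ [0.1, 1.1) → IN Λ
#5 (0,-2): internal coord 0 + (-2)·β' = +0.472136; +0.472136 ∈ [0.1, 1.1) → IN Λ

1, 2, 3, 4, 5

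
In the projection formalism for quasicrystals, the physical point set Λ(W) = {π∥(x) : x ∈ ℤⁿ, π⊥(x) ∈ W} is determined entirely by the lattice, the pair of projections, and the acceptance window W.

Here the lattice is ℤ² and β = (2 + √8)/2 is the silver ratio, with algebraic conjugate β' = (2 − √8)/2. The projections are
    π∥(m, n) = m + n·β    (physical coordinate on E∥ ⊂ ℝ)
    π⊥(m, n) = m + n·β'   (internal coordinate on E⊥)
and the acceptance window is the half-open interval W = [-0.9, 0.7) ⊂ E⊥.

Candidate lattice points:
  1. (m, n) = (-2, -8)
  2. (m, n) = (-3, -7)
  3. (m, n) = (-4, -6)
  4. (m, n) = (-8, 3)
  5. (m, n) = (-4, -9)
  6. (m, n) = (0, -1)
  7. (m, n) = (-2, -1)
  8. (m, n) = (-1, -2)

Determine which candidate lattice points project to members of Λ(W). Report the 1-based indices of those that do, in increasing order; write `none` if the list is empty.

2, 5, 6, 8

Compute β' = (2−√8)/2 = -0.41421, so π⊥(m,n) = m -0.41421·n.
[1] lift (-2,-8): star map gives 1.31371; window check -0.9 ≤ 1.31371 < 0.7 is false → out
[2] lift (-3,-7): star map gives -0.10051; window check -0.9 ≤ -0.10051 < 0.7 is true → IN Λ
[3] lift (-4,-6): star map gives -1.51472; window check -0.9 ≤ -1.51472 < 0.7 is false → out
[4] lift (-8,3): star map gives -9.24264; window check -0.9 ≤ -9.24264 < 0.7 is false → out
[5] lift (-4,-9): star map gives -0.27208; window check -0.9 ≤ -0.27208 < 0.7 is true → IN Λ
[6] lift (0,-1): star map gives 0.41421; window check -0.9 ≤ 0.41421 < 0.7 is true → IN Λ
[7] lift (-2,-1): star map gives -1.58579; window check -0.9 ≤ -1.58579 < 0.7 is false → out
[8] lift (-1,-2): star map gives -0.17157; window check -0.9 ≤ -0.17157 < 0.7 is true → IN Λ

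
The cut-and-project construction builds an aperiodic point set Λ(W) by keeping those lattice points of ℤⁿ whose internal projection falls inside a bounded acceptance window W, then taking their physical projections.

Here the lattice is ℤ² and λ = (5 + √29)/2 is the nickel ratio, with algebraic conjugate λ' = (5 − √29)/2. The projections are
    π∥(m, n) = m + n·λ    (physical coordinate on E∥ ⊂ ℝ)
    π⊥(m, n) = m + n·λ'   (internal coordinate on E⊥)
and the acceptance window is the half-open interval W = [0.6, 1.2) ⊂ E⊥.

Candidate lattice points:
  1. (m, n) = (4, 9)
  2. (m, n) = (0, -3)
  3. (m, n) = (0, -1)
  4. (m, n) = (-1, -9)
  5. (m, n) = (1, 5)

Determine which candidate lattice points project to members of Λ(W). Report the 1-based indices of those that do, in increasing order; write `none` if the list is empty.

Compute λ' = (5−√29)/2 = -0.1926, so π⊥(m,n) = m -0.1926·n.
[1] lift (4,9): star map gives 2.2668; window check 0.6 ≤ 2.2668 < 1.2 is false → out
[2] lift (0,-3): star map gives 0.5777; window check 0.6 ≤ 0.5777 < 1.2 is false → out
[3] lift (0,-1): star map gives 0.1926; window check 0.6 ≤ 0.1926 < 1.2 is false → out
[4] lift (-1,-9): star map gives 0.7332; window check 0.6 ≤ 0.7332 < 1.2 is true → IN Λ
[5] lift (1,5): star map gives 0.0371; window check 0.6 ≤ 0.0371 < 1.2 is false → out

4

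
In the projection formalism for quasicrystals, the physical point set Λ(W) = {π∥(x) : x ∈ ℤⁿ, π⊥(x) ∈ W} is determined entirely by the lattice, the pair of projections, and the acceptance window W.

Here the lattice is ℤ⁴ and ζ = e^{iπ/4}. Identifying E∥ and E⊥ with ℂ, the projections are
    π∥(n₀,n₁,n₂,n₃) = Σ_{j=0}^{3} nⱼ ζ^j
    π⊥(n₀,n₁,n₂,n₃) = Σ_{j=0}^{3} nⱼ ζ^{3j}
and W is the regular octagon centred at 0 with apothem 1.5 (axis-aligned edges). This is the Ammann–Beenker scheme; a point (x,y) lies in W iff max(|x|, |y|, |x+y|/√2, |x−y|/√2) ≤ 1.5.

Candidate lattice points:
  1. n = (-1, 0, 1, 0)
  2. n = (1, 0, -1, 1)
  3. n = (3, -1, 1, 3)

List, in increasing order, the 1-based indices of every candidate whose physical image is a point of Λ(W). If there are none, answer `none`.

With ζ = e^{iπ/4} the internal vectors are ζ^0,ζ^3,ζ^6,ζ^9.
candidate 1: n = (-1, 0, 1, 0) → π⊥ ≈ (-1.00000, -1.00000); max(|x|,|y|,|x±y|/√2) = 1.41421 ≤ 1.5 ⇒ ∈ W
candidate 2: n = (1, 0, -1, 1) → π⊥ ≈ (+1.70711, +1.70711); max(|x|,|y|,|x±y|/√2) = 2.41421 > 1.5 ⇒ ∉ W
candidate 3: n = (3, -1, 1, 3) → π⊥ ≈ (+5.82843, +0.41421); max(|x|,|y|,|x±y|/√2) = 5.82843 > 1.5 ⇒ ∉ W

1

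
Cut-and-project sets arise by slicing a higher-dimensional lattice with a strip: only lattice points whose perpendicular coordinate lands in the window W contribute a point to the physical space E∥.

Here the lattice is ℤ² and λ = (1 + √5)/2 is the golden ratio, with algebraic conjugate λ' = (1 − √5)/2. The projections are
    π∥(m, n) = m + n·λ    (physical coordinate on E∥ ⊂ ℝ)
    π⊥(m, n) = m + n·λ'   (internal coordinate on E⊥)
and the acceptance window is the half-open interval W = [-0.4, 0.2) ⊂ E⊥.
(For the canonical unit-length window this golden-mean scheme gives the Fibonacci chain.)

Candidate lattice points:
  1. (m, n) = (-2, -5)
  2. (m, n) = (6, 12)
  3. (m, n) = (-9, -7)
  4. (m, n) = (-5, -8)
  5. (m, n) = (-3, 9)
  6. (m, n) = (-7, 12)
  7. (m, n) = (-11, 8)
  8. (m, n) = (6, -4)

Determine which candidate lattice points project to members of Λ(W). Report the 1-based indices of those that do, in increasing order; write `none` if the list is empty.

4

Numerically λ ≈ 1.6180 and λ' = −1/λ ≈ -0.6180.
candidate 1: (m,n)=(-2,-5) → π∥ = -2-5·λ ≈ -10.0902, π⊥ = -2-5·λ' ≈ 1.0902 ∉ [-0.4, 0.2) ⇒ out
candidate 2: (m,n)=(6,12) → π∥ = 6+12·λ ≈ 25.4164, π⊥ = 6+12·λ' ≈ -1.4164 ∉ [-0.4, 0.2) ⇒ out
candidate 3: (m,n)=(-9,-7) → π∥ = -9-7·λ ≈ -20.3262, π⊥ = -9-7·λ' ≈ -4.6738 ∉ [-0.4, 0.2) ⇒ out
candidate 4: (m,n)=(-5,-8) → π∥ = -5-8·λ ≈ -17.9443, π⊥ = -5-8·λ' ≈ -0.0557 ∈ [-0.4, 0.2) ⇒ IN Λ
candidate 5: (m,n)=(-3,9) → π∥ = -3+9·λ ≈ 11.5623, π⊥ = -3+9·λ' ≈ -8.5623 ∉ [-0.4, 0.2) ⇒ out
candidate 6: (m,n)=(-7,12) → π∥ = -7+12·λ ≈ 12.4164, π⊥ = -7+12·λ' ≈ -14.4164 ∉ [-0.4, 0.2) ⇒ out
candidate 7: (m,n)=(-11,8) → π∥ = -11+8·λ ≈ 1.9443, π⊥ = -11+8·λ' ≈ -15.9443 ∉ [-0.4, 0.2) ⇒ out
candidate 8: (m,n)=(6,-4) → π∥ = 6-4·λ ≈ -0.4721, π⊥ = 6-4·λ' ≈ 8.4721 ∉ [-0.4, 0.2) ⇒ out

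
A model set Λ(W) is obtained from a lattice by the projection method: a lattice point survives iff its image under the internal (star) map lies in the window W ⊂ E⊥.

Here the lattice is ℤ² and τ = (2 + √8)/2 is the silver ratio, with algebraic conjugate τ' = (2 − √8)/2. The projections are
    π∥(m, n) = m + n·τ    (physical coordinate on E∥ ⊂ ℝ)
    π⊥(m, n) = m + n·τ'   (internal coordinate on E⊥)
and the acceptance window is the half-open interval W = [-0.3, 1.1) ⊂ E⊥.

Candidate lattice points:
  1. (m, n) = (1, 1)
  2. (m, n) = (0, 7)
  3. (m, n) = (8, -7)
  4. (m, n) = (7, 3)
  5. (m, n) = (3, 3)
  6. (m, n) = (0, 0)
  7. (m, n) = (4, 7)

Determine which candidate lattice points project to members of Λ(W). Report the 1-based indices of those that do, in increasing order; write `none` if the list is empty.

1, 6

Numerically τ ≈ 2.41421 and τ' = −1/τ ≈ -0.41421.
#1 (1,1): internal coord 1 + (1)·τ' = +0.58579; +0.58579 ∈ [-0.3, 1.1) → IN Λ
#2 (0,7): internal coord 0 + (7)·τ' = -2.89949; -2.89949 ∉ [-0.3, 1.1) → out
#3 (8,-7): internal coord 8 + (-7)·τ' = +10.89949; +10.89949 ∉ [-0.3, 1.1) → out
#4 (7,3): internal coord 7 + (3)·τ' = +5.75736; +5.75736 ∉ [-0.3, 1.1) → out
#5 (3,3): internal coord 3 + (3)·τ' = +1.75736; +1.75736 ∉ [-0.3, 1.1) → out
#6 (0,0): internal coord 0 + (0)·τ' = +0.00000; +0.00000 ∈ [-0.3, 1.1) → IN Λ
#7 (4,7): internal coord 4 + (7)·τ' = +1.10051; +1.10051 ∉ [-0.3, 1.1) → out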